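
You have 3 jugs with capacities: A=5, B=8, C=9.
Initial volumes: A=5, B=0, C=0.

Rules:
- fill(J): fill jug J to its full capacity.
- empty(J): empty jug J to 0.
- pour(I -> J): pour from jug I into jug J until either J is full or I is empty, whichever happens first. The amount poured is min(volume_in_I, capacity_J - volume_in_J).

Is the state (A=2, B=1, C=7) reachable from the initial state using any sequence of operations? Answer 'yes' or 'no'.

Answer: no

Derivation:
BFS explored all 316 reachable states.
Reachable set includes: (0,0,0), (0,0,1), (0,0,2), (0,0,3), (0,0,4), (0,0,5), (0,0,6), (0,0,7), (0,0,8), (0,0,9), (0,1,0), (0,1,1) ...
Target (A=2, B=1, C=7) not in reachable set → no.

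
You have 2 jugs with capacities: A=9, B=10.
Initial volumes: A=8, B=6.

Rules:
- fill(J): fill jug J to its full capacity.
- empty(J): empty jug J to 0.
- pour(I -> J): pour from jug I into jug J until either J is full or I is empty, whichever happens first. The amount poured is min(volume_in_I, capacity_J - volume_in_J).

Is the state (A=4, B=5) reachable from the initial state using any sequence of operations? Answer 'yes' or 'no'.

Answer: no

Derivation:
BFS explored all 39 reachable states.
Reachable set includes: (0,0), (0,1), (0,2), (0,3), (0,4), (0,5), (0,6), (0,7), (0,8), (0,9), (0,10), (1,0) ...
Target (A=4, B=5) not in reachable set → no.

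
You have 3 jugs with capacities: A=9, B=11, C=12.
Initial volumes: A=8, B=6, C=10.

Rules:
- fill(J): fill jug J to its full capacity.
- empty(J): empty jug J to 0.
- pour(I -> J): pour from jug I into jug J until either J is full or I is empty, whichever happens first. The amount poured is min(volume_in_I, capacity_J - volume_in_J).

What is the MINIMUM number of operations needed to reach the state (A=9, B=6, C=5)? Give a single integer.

Answer: 7

Derivation:
BFS from (A=8, B=6, C=10). One shortest path:
  1. empty(C) -> (A=8 B=6 C=0)
  2. pour(A -> C) -> (A=0 B=6 C=8)
  3. fill(A) -> (A=9 B=6 C=8)
  4. pour(A -> C) -> (A=5 B=6 C=12)
  5. empty(C) -> (A=5 B=6 C=0)
  6. pour(A -> C) -> (A=0 B=6 C=5)
  7. fill(A) -> (A=9 B=6 C=5)
Reached target in 7 moves.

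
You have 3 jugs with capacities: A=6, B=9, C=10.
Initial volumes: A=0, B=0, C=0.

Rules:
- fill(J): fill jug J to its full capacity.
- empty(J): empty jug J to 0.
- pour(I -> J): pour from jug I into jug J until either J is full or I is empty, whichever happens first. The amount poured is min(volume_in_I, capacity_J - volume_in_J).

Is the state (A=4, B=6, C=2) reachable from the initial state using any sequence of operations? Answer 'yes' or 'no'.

Answer: no

Derivation:
BFS explored all 410 reachable states.
Reachable set includes: (0,0,0), (0,0,1), (0,0,2), (0,0,3), (0,0,4), (0,0,5), (0,0,6), (0,0,7), (0,0,8), (0,0,9), (0,0,10), (0,1,0) ...
Target (A=4, B=6, C=2) not in reachable set → no.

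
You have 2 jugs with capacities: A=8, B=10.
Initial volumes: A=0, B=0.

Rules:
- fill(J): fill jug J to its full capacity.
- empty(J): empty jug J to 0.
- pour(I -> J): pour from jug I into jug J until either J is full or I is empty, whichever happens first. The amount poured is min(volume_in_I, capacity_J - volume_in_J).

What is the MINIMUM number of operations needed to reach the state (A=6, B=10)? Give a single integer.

BFS from (A=0, B=0). One shortest path:
  1. fill(A) -> (A=8 B=0)
  2. pour(A -> B) -> (A=0 B=8)
  3. fill(A) -> (A=8 B=8)
  4. pour(A -> B) -> (A=6 B=10)
Reached target in 4 moves.

Answer: 4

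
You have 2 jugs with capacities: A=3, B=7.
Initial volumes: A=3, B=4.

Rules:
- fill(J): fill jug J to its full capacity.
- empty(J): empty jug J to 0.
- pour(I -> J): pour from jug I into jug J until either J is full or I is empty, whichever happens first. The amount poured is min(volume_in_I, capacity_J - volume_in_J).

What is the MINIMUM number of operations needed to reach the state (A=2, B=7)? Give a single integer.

Answer: 6

Derivation:
BFS from (A=3, B=4). One shortest path:
  1. empty(B) -> (A=3 B=0)
  2. pour(A -> B) -> (A=0 B=3)
  3. fill(A) -> (A=3 B=3)
  4. pour(A -> B) -> (A=0 B=6)
  5. fill(A) -> (A=3 B=6)
  6. pour(A -> B) -> (A=2 B=7)
Reached target in 6 moves.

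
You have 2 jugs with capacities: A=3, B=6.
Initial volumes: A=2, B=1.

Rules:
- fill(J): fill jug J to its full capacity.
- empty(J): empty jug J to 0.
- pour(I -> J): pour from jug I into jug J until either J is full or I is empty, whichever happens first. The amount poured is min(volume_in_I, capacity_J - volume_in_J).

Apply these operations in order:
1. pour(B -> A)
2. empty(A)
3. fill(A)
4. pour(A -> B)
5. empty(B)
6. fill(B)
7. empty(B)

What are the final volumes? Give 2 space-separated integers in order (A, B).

Answer: 0 0

Derivation:
Step 1: pour(B -> A) -> (A=3 B=0)
Step 2: empty(A) -> (A=0 B=0)
Step 3: fill(A) -> (A=3 B=0)
Step 4: pour(A -> B) -> (A=0 B=3)
Step 5: empty(B) -> (A=0 B=0)
Step 6: fill(B) -> (A=0 B=6)
Step 7: empty(B) -> (A=0 B=0)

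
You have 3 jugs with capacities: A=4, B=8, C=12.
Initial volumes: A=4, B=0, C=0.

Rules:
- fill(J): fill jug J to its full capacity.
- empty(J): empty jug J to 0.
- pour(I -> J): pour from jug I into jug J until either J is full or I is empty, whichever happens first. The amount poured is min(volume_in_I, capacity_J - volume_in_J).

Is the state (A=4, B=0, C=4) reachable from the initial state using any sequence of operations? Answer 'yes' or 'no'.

Answer: yes

Derivation:
BFS from (A=4, B=0, C=0):
  1. pour(A -> C) -> (A=0 B=0 C=4)
  2. fill(A) -> (A=4 B=0 C=4)
Target reached → yes.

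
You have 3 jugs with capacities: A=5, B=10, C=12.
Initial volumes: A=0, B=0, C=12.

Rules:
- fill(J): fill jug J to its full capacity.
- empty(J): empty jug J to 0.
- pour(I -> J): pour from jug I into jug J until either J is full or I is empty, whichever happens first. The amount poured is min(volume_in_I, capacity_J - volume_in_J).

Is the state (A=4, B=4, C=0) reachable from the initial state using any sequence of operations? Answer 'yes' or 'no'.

Answer: yes

Derivation:
BFS from (A=0, B=0, C=12):
  1. pour(C -> B) -> (A=0 B=10 C=2)
  2. empty(B) -> (A=0 B=0 C=2)
  3. pour(C -> A) -> (A=2 B=0 C=0)
  4. fill(C) -> (A=2 B=0 C=12)
  5. pour(C -> B) -> (A=2 B=10 C=2)
  6. empty(B) -> (A=2 B=0 C=2)
  7. pour(C -> A) -> (A=4 B=0 C=0)
  8. fill(C) -> (A=4 B=0 C=12)
  9. pour(C -> B) -> (A=4 B=10 C=2)
  10. empty(B) -> (A=4 B=0 C=2)
  11. pour(C -> B) -> (A=4 B=2 C=0)
  12. fill(C) -> (A=4 B=2 C=12)
  13. pour(C -> B) -> (A=4 B=10 C=4)
  14. empty(B) -> (A=4 B=0 C=4)
  15. pour(C -> B) -> (A=4 B=4 C=0)
Target reached → yes.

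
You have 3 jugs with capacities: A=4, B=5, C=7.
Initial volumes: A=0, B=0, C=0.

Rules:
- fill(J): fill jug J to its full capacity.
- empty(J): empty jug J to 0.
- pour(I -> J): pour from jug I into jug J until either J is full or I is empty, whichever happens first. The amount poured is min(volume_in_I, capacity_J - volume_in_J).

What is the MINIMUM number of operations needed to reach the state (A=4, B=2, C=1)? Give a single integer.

Answer: 6

Derivation:
BFS from (A=0, B=0, C=0). One shortest path:
  1. fill(C) -> (A=0 B=0 C=7)
  2. pour(C -> B) -> (A=0 B=5 C=2)
  3. pour(C -> A) -> (A=2 B=5 C=0)
  4. pour(B -> C) -> (A=2 B=0 C=5)
  5. pour(A -> B) -> (A=0 B=2 C=5)
  6. pour(C -> A) -> (A=4 B=2 C=1)
Reached target in 6 moves.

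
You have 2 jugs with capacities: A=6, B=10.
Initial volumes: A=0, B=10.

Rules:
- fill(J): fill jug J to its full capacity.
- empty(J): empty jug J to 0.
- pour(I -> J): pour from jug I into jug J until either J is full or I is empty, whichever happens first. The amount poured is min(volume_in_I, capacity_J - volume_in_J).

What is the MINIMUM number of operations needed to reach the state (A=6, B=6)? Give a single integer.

Answer: 4

Derivation:
BFS from (A=0, B=10). One shortest path:
  1. fill(A) -> (A=6 B=10)
  2. empty(B) -> (A=6 B=0)
  3. pour(A -> B) -> (A=0 B=6)
  4. fill(A) -> (A=6 B=6)
Reached target in 4 moves.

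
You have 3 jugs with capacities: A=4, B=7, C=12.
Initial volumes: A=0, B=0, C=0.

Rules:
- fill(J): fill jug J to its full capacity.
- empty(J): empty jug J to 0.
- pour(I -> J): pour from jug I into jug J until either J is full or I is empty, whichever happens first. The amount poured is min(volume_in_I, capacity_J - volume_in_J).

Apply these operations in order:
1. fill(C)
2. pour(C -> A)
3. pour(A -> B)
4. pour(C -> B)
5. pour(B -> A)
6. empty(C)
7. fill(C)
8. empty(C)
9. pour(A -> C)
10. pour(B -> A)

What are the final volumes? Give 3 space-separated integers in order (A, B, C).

Step 1: fill(C) -> (A=0 B=0 C=12)
Step 2: pour(C -> A) -> (A=4 B=0 C=8)
Step 3: pour(A -> B) -> (A=0 B=4 C=8)
Step 4: pour(C -> B) -> (A=0 B=7 C=5)
Step 5: pour(B -> A) -> (A=4 B=3 C=5)
Step 6: empty(C) -> (A=4 B=3 C=0)
Step 7: fill(C) -> (A=4 B=3 C=12)
Step 8: empty(C) -> (A=4 B=3 C=0)
Step 9: pour(A -> C) -> (A=0 B=3 C=4)
Step 10: pour(B -> A) -> (A=3 B=0 C=4)

Answer: 3 0 4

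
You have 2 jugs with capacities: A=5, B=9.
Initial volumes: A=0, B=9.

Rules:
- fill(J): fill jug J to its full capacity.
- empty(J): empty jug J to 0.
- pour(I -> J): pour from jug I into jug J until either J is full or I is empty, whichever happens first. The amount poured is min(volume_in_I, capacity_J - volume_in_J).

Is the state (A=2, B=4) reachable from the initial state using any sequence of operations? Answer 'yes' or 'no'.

Answer: no

Derivation:
BFS explored all 28 reachable states.
Reachable set includes: (0,0), (0,1), (0,2), (0,3), (0,4), (0,5), (0,6), (0,7), (0,8), (0,9), (1,0), (1,9) ...
Target (A=2, B=4) not in reachable set → no.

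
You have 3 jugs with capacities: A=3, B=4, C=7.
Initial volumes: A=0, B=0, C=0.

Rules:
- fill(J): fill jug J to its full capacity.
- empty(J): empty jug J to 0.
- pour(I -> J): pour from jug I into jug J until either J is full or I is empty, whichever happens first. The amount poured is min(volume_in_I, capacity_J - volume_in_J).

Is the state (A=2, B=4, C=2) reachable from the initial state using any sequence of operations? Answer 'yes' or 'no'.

Answer: yes

Derivation:
BFS from (A=0, B=0, C=0):
  1. fill(B) -> (A=0 B=4 C=0)
  2. pour(B -> A) -> (A=3 B=1 C=0)
  3. pour(B -> C) -> (A=3 B=0 C=1)
  4. fill(B) -> (A=3 B=4 C=1)
  5. pour(B -> C) -> (A=3 B=0 C=5)
  6. pour(A -> B) -> (A=0 B=3 C=5)
  7. pour(C -> A) -> (A=3 B=3 C=2)
  8. pour(A -> B) -> (A=2 B=4 C=2)
Target reached → yes.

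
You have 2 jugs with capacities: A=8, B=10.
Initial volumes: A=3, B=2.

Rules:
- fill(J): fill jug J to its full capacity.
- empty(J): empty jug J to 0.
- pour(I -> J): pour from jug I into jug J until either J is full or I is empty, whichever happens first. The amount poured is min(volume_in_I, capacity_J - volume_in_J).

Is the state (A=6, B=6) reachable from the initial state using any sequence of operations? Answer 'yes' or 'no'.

Answer: no

Derivation:
BFS explored all 37 reachable states.
Reachable set includes: (0,0), (0,1), (0,2), (0,3), (0,4), (0,5), (0,6), (0,7), (0,8), (0,9), (0,10), (1,0) ...
Target (A=6, B=6) not in reachable set → no.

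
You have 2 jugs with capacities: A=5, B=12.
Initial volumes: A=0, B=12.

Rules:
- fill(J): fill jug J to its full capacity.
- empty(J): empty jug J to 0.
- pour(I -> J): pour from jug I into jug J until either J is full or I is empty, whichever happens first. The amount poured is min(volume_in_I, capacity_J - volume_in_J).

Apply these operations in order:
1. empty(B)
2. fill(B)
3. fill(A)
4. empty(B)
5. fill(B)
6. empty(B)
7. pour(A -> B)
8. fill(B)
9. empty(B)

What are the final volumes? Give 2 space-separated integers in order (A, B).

Answer: 0 0

Derivation:
Step 1: empty(B) -> (A=0 B=0)
Step 2: fill(B) -> (A=0 B=12)
Step 3: fill(A) -> (A=5 B=12)
Step 4: empty(B) -> (A=5 B=0)
Step 5: fill(B) -> (A=5 B=12)
Step 6: empty(B) -> (A=5 B=0)
Step 7: pour(A -> B) -> (A=0 B=5)
Step 8: fill(B) -> (A=0 B=12)
Step 9: empty(B) -> (A=0 B=0)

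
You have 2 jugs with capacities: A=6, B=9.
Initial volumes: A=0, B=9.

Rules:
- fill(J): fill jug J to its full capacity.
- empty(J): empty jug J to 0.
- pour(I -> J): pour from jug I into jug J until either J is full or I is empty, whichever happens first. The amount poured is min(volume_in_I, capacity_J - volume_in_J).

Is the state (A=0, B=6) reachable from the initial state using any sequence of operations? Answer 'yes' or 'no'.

Answer: yes

Derivation:
BFS from (A=0, B=9):
  1. fill(A) -> (A=6 B=9)
  2. empty(B) -> (A=6 B=0)
  3. pour(A -> B) -> (A=0 B=6)
Target reached → yes.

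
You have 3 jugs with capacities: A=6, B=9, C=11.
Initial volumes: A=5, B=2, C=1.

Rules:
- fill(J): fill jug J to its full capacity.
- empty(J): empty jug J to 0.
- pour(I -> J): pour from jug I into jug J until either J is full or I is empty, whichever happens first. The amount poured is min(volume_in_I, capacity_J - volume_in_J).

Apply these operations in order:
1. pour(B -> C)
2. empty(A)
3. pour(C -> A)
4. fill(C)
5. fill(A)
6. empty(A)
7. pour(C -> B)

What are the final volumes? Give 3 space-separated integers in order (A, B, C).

Step 1: pour(B -> C) -> (A=5 B=0 C=3)
Step 2: empty(A) -> (A=0 B=0 C=3)
Step 3: pour(C -> A) -> (A=3 B=0 C=0)
Step 4: fill(C) -> (A=3 B=0 C=11)
Step 5: fill(A) -> (A=6 B=0 C=11)
Step 6: empty(A) -> (A=0 B=0 C=11)
Step 7: pour(C -> B) -> (A=0 B=9 C=2)

Answer: 0 9 2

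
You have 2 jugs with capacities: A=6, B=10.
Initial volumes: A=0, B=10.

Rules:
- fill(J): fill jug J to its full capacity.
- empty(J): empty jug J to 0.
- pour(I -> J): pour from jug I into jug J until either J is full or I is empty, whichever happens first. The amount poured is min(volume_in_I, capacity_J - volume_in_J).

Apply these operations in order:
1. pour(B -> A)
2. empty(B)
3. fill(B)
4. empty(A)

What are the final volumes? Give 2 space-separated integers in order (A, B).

Step 1: pour(B -> A) -> (A=6 B=4)
Step 2: empty(B) -> (A=6 B=0)
Step 3: fill(B) -> (A=6 B=10)
Step 4: empty(A) -> (A=0 B=10)

Answer: 0 10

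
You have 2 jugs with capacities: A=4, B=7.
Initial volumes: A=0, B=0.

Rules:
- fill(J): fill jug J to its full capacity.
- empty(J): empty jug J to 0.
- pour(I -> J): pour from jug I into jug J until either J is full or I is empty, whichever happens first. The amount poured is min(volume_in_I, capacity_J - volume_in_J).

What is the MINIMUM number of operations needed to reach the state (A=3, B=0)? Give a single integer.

BFS from (A=0, B=0). One shortest path:
  1. fill(B) -> (A=0 B=7)
  2. pour(B -> A) -> (A=4 B=3)
  3. empty(A) -> (A=0 B=3)
  4. pour(B -> A) -> (A=3 B=0)
Reached target in 4 moves.

Answer: 4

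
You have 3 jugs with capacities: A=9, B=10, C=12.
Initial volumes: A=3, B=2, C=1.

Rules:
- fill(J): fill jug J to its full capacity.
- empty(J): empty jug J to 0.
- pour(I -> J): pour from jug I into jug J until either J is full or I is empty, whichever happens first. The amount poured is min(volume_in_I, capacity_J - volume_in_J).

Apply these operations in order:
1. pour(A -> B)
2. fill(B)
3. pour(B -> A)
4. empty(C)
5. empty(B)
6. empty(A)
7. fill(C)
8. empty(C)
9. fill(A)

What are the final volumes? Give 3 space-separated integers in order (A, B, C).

Answer: 9 0 0

Derivation:
Step 1: pour(A -> B) -> (A=0 B=5 C=1)
Step 2: fill(B) -> (A=0 B=10 C=1)
Step 3: pour(B -> A) -> (A=9 B=1 C=1)
Step 4: empty(C) -> (A=9 B=1 C=0)
Step 5: empty(B) -> (A=9 B=0 C=0)
Step 6: empty(A) -> (A=0 B=0 C=0)
Step 7: fill(C) -> (A=0 B=0 C=12)
Step 8: empty(C) -> (A=0 B=0 C=0)
Step 9: fill(A) -> (A=9 B=0 C=0)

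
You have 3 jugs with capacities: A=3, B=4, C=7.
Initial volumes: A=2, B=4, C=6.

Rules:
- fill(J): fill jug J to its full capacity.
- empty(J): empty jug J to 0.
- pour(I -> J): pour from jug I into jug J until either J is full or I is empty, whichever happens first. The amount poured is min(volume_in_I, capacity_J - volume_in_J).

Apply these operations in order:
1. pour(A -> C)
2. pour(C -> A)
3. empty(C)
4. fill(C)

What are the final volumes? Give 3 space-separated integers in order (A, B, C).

Answer: 3 4 7

Derivation:
Step 1: pour(A -> C) -> (A=1 B=4 C=7)
Step 2: pour(C -> A) -> (A=3 B=4 C=5)
Step 3: empty(C) -> (A=3 B=4 C=0)
Step 4: fill(C) -> (A=3 B=4 C=7)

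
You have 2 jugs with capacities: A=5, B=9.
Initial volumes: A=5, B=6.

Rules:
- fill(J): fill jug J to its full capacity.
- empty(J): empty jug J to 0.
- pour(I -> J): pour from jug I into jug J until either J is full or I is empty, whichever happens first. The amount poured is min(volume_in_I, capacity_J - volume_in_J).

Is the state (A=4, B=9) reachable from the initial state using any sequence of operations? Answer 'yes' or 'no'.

Answer: yes

Derivation:
BFS from (A=5, B=6):
  1. empty(A) -> (A=0 B=6)
  2. fill(B) -> (A=0 B=9)
  3. pour(B -> A) -> (A=5 B=4)
  4. empty(A) -> (A=0 B=4)
  5. pour(B -> A) -> (A=4 B=0)
  6. fill(B) -> (A=4 B=9)
Target reached → yes.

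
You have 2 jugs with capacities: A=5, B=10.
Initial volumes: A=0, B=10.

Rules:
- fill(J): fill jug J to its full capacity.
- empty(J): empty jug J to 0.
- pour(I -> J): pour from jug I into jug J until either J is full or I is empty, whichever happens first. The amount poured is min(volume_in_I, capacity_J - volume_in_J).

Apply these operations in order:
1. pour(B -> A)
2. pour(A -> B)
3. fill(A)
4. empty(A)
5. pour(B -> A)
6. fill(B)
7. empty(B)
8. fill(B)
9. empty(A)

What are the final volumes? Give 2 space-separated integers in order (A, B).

Step 1: pour(B -> A) -> (A=5 B=5)
Step 2: pour(A -> B) -> (A=0 B=10)
Step 3: fill(A) -> (A=5 B=10)
Step 4: empty(A) -> (A=0 B=10)
Step 5: pour(B -> A) -> (A=5 B=5)
Step 6: fill(B) -> (A=5 B=10)
Step 7: empty(B) -> (A=5 B=0)
Step 8: fill(B) -> (A=5 B=10)
Step 9: empty(A) -> (A=0 B=10)

Answer: 0 10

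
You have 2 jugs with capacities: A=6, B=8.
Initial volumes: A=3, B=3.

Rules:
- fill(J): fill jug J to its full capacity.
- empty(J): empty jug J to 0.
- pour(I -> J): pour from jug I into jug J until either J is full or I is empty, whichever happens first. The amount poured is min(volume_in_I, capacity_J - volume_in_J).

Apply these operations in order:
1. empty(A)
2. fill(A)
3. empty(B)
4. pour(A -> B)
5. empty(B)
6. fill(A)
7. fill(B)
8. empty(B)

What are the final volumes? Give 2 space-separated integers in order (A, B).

Answer: 6 0

Derivation:
Step 1: empty(A) -> (A=0 B=3)
Step 2: fill(A) -> (A=6 B=3)
Step 3: empty(B) -> (A=6 B=0)
Step 4: pour(A -> B) -> (A=0 B=6)
Step 5: empty(B) -> (A=0 B=0)
Step 6: fill(A) -> (A=6 B=0)
Step 7: fill(B) -> (A=6 B=8)
Step 8: empty(B) -> (A=6 B=0)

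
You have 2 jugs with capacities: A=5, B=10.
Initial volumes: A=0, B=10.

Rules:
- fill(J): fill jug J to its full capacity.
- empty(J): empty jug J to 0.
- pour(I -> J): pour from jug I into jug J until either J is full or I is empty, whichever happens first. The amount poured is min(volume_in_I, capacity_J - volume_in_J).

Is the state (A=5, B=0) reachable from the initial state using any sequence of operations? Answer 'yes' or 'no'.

Answer: yes

Derivation:
BFS from (A=0, B=10):
  1. fill(A) -> (A=5 B=10)
  2. empty(B) -> (A=5 B=0)
Target reached → yes.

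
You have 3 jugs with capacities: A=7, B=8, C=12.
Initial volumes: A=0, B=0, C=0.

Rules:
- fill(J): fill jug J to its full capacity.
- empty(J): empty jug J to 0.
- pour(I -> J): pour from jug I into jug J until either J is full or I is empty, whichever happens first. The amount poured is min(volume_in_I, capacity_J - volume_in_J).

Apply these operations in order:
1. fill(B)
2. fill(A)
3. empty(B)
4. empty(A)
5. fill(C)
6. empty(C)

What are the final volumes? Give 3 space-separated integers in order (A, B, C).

Step 1: fill(B) -> (A=0 B=8 C=0)
Step 2: fill(A) -> (A=7 B=8 C=0)
Step 3: empty(B) -> (A=7 B=0 C=0)
Step 4: empty(A) -> (A=0 B=0 C=0)
Step 5: fill(C) -> (A=0 B=0 C=12)
Step 6: empty(C) -> (A=0 B=0 C=0)

Answer: 0 0 0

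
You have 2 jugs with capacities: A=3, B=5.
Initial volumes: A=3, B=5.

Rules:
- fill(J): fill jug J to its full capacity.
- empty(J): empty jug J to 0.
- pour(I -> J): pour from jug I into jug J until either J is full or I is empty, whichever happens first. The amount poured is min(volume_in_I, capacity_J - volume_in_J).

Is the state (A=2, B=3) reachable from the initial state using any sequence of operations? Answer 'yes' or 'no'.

Answer: no

Derivation:
BFS explored all 16 reachable states.
Reachable set includes: (0,0), (0,1), (0,2), (0,3), (0,4), (0,5), (1,0), (1,5), (2,0), (2,5), (3,0), (3,1) ...
Target (A=2, B=3) not in reachable set → no.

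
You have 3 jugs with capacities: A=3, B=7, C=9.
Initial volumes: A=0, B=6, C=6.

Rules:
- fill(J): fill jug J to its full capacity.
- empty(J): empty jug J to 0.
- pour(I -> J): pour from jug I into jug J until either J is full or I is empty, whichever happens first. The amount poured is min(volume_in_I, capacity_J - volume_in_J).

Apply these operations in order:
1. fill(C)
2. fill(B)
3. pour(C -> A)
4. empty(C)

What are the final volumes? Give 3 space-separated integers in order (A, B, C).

Answer: 3 7 0

Derivation:
Step 1: fill(C) -> (A=0 B=6 C=9)
Step 2: fill(B) -> (A=0 B=7 C=9)
Step 3: pour(C -> A) -> (A=3 B=7 C=6)
Step 4: empty(C) -> (A=3 B=7 C=0)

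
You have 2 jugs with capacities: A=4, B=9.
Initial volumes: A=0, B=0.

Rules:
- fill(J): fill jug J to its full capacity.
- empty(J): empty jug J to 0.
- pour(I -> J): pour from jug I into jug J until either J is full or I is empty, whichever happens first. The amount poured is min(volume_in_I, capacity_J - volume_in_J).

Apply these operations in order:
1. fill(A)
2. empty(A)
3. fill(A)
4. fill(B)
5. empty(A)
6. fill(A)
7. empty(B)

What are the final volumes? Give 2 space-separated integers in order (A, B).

Answer: 4 0

Derivation:
Step 1: fill(A) -> (A=4 B=0)
Step 2: empty(A) -> (A=0 B=0)
Step 3: fill(A) -> (A=4 B=0)
Step 4: fill(B) -> (A=4 B=9)
Step 5: empty(A) -> (A=0 B=9)
Step 6: fill(A) -> (A=4 B=9)
Step 7: empty(B) -> (A=4 B=0)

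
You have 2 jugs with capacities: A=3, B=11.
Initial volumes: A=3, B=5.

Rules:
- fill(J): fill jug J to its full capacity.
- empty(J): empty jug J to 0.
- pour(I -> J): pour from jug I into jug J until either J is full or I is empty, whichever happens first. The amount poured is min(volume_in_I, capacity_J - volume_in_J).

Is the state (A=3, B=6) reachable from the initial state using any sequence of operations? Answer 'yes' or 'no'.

Answer: yes

Derivation:
BFS from (A=3, B=5):
  1. empty(B) -> (A=3 B=0)
  2. pour(A -> B) -> (A=0 B=3)
  3. fill(A) -> (A=3 B=3)
  4. pour(A -> B) -> (A=0 B=6)
  5. fill(A) -> (A=3 B=6)
Target reached → yes.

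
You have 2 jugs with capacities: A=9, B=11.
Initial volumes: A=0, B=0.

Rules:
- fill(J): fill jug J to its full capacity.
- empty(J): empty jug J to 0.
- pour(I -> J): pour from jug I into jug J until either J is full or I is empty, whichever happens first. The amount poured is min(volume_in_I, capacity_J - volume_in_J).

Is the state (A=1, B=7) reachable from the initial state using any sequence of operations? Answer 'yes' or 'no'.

BFS explored all 40 reachable states.
Reachable set includes: (0,0), (0,1), (0,2), (0,3), (0,4), (0,5), (0,6), (0,7), (0,8), (0,9), (0,10), (0,11) ...
Target (A=1, B=7) not in reachable set → no.

Answer: no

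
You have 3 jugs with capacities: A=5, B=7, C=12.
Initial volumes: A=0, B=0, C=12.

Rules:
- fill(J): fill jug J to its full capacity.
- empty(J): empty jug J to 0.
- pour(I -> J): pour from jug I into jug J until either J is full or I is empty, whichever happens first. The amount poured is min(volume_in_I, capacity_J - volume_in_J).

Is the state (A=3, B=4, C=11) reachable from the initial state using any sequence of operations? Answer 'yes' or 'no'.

BFS explored all 360 reachable states.
Reachable set includes: (0,0,0), (0,0,1), (0,0,2), (0,0,3), (0,0,4), (0,0,5), (0,0,6), (0,0,7), (0,0,8), (0,0,9), (0,0,10), (0,0,11) ...
Target (A=3, B=4, C=11) not in reachable set → no.

Answer: no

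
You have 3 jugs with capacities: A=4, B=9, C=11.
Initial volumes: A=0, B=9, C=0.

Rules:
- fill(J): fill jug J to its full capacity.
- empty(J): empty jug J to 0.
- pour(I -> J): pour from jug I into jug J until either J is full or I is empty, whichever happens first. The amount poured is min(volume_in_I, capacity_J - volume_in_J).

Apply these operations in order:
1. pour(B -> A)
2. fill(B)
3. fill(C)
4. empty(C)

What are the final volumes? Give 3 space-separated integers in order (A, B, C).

Step 1: pour(B -> A) -> (A=4 B=5 C=0)
Step 2: fill(B) -> (A=4 B=9 C=0)
Step 3: fill(C) -> (A=4 B=9 C=11)
Step 4: empty(C) -> (A=4 B=9 C=0)

Answer: 4 9 0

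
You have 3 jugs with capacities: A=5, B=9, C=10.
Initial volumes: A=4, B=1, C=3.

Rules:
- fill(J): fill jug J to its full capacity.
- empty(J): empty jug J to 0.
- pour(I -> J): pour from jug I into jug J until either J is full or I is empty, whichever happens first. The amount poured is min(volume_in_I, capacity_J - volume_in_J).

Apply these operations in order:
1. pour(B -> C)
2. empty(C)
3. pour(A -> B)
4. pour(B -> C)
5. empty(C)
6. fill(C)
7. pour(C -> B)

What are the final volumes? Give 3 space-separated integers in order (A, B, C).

Answer: 0 9 1

Derivation:
Step 1: pour(B -> C) -> (A=4 B=0 C=4)
Step 2: empty(C) -> (A=4 B=0 C=0)
Step 3: pour(A -> B) -> (A=0 B=4 C=0)
Step 4: pour(B -> C) -> (A=0 B=0 C=4)
Step 5: empty(C) -> (A=0 B=0 C=0)
Step 6: fill(C) -> (A=0 B=0 C=10)
Step 7: pour(C -> B) -> (A=0 B=9 C=1)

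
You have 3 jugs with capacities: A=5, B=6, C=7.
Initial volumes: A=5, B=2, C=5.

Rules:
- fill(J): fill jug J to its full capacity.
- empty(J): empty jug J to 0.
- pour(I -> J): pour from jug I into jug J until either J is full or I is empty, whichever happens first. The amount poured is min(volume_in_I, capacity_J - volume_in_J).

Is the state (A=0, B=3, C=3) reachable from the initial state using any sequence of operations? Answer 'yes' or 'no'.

BFS from (A=5, B=2, C=5):
  1. pour(A -> C) -> (A=3 B=2 C=7)
  2. pour(C -> B) -> (A=3 B=6 C=3)
  3. empty(B) -> (A=3 B=0 C=3)
  4. pour(A -> B) -> (A=0 B=3 C=3)
Target reached → yes.

Answer: yes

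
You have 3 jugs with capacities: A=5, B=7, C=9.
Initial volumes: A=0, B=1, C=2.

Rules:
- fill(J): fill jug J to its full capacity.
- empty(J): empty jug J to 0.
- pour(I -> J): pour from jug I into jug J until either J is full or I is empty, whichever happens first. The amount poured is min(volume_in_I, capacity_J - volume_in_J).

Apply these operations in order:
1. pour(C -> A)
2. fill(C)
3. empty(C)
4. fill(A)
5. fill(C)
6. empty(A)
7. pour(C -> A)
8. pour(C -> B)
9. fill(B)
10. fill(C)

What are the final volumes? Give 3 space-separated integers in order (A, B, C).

Step 1: pour(C -> A) -> (A=2 B=1 C=0)
Step 2: fill(C) -> (A=2 B=1 C=9)
Step 3: empty(C) -> (A=2 B=1 C=0)
Step 4: fill(A) -> (A=5 B=1 C=0)
Step 5: fill(C) -> (A=5 B=1 C=9)
Step 6: empty(A) -> (A=0 B=1 C=9)
Step 7: pour(C -> A) -> (A=5 B=1 C=4)
Step 8: pour(C -> B) -> (A=5 B=5 C=0)
Step 9: fill(B) -> (A=5 B=7 C=0)
Step 10: fill(C) -> (A=5 B=7 C=9)

Answer: 5 7 9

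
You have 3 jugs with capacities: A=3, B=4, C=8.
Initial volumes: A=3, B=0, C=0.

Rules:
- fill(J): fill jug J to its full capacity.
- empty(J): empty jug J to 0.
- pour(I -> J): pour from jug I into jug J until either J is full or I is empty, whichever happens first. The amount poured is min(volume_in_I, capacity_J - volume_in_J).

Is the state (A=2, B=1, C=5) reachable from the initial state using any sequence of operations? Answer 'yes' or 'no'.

BFS explored all 138 reachable states.
Reachable set includes: (0,0,0), (0,0,1), (0,0,2), (0,0,3), (0,0,4), (0,0,5), (0,0,6), (0,0,7), (0,0,8), (0,1,0), (0,1,1), (0,1,2) ...
Target (A=2, B=1, C=5) not in reachable set → no.

Answer: no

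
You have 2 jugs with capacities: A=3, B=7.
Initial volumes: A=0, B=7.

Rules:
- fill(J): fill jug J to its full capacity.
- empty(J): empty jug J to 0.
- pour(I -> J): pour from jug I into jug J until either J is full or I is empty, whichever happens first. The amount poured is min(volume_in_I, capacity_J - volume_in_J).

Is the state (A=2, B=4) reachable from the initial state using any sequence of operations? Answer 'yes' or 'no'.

BFS explored all 20 reachable states.
Reachable set includes: (0,0), (0,1), (0,2), (0,3), (0,4), (0,5), (0,6), (0,7), (1,0), (1,7), (2,0), (2,7) ...
Target (A=2, B=4) not in reachable set → no.

Answer: no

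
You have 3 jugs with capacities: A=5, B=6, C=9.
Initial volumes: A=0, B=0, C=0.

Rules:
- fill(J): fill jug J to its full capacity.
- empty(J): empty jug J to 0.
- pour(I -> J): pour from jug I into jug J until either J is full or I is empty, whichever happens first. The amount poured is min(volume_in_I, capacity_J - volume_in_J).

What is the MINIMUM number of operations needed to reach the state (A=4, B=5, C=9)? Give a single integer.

Answer: 5

Derivation:
BFS from (A=0, B=0, C=0). One shortest path:
  1. fill(C) -> (A=0 B=0 C=9)
  2. pour(C -> A) -> (A=5 B=0 C=4)
  3. pour(A -> B) -> (A=0 B=5 C=4)
  4. pour(C -> A) -> (A=4 B=5 C=0)
  5. fill(C) -> (A=4 B=5 C=9)
Reached target in 5 moves.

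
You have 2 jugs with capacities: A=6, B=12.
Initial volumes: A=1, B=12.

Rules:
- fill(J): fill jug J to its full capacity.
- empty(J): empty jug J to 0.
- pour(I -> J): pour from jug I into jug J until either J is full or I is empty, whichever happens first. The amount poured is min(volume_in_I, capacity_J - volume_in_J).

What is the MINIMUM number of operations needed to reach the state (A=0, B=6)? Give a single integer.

BFS from (A=1, B=12). One shortest path:
  1. fill(A) -> (A=6 B=12)
  2. empty(B) -> (A=6 B=0)
  3. pour(A -> B) -> (A=0 B=6)
Reached target in 3 moves.

Answer: 3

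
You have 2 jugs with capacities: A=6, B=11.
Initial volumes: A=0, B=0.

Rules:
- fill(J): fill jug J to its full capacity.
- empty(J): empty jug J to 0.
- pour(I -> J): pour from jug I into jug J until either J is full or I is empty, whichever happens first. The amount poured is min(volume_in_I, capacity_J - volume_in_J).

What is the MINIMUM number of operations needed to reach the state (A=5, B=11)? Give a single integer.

Answer: 5

Derivation:
BFS from (A=0, B=0). One shortest path:
  1. fill(B) -> (A=0 B=11)
  2. pour(B -> A) -> (A=6 B=5)
  3. empty(A) -> (A=0 B=5)
  4. pour(B -> A) -> (A=5 B=0)
  5. fill(B) -> (A=5 B=11)
Reached target in 5 moves.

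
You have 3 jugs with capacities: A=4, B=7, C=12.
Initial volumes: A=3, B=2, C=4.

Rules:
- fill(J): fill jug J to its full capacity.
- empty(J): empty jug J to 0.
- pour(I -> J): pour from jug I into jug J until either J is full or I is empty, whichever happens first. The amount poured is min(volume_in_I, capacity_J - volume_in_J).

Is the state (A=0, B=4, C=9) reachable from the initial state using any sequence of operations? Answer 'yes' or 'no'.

BFS from (A=3, B=2, C=4):
  1. pour(A -> B) -> (A=0 B=5 C=4)
  2. fill(A) -> (A=4 B=5 C=4)
  3. pour(B -> C) -> (A=4 B=0 C=9)
  4. pour(A -> B) -> (A=0 B=4 C=9)
Target reached → yes.

Answer: yes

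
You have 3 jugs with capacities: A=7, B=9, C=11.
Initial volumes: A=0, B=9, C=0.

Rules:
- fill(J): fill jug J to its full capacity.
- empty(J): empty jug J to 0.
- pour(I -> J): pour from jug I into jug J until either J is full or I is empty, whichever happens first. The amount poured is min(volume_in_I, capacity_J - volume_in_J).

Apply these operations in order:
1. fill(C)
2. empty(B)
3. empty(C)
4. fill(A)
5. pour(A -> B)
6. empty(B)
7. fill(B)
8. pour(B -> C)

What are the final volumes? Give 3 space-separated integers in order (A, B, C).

Answer: 0 0 9

Derivation:
Step 1: fill(C) -> (A=0 B=9 C=11)
Step 2: empty(B) -> (A=0 B=0 C=11)
Step 3: empty(C) -> (A=0 B=0 C=0)
Step 4: fill(A) -> (A=7 B=0 C=0)
Step 5: pour(A -> B) -> (A=0 B=7 C=0)
Step 6: empty(B) -> (A=0 B=0 C=0)
Step 7: fill(B) -> (A=0 B=9 C=0)
Step 8: pour(B -> C) -> (A=0 B=0 C=9)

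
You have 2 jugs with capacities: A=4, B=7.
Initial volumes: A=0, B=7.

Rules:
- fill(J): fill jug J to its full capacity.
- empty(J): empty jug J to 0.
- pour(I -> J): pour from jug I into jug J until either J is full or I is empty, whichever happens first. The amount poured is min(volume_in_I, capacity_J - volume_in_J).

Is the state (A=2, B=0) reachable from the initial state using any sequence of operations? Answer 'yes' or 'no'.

Answer: yes

Derivation:
BFS from (A=0, B=7):
  1. pour(B -> A) -> (A=4 B=3)
  2. empty(A) -> (A=0 B=3)
  3. pour(B -> A) -> (A=3 B=0)
  4. fill(B) -> (A=3 B=7)
  5. pour(B -> A) -> (A=4 B=6)
  6. empty(A) -> (A=0 B=6)
  7. pour(B -> A) -> (A=4 B=2)
  8. empty(A) -> (A=0 B=2)
  9. pour(B -> A) -> (A=2 B=0)
Target reached → yes.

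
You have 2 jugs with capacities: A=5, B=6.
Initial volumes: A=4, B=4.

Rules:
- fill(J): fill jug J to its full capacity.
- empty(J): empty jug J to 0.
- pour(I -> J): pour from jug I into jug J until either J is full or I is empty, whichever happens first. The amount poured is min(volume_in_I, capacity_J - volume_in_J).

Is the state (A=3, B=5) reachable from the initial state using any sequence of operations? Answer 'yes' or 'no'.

Answer: no

Derivation:
BFS explored all 23 reachable states.
Reachable set includes: (0,0), (0,1), (0,2), (0,3), (0,4), (0,5), (0,6), (1,0), (1,6), (2,0), (2,6), (3,0) ...
Target (A=3, B=5) not in reachable set → no.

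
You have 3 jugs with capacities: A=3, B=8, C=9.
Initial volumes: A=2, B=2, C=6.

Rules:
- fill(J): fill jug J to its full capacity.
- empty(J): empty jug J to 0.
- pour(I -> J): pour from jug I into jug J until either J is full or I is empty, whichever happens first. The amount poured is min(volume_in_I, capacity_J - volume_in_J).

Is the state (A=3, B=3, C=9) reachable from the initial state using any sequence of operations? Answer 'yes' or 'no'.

BFS from (A=2, B=2, C=6):
  1. fill(A) -> (A=3 B=2 C=6)
  2. empty(B) -> (A=3 B=0 C=6)
  3. fill(C) -> (A=3 B=0 C=9)
  4. pour(A -> B) -> (A=0 B=3 C=9)
  5. fill(A) -> (A=3 B=3 C=9)
Target reached → yes.

Answer: yes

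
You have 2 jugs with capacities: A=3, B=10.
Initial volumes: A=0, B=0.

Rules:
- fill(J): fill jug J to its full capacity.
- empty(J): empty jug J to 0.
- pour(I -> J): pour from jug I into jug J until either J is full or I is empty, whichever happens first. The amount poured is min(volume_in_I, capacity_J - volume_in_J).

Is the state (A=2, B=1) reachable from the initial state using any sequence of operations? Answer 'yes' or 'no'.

BFS explored all 26 reachable states.
Reachable set includes: (0,0), (0,1), (0,2), (0,3), (0,4), (0,5), (0,6), (0,7), (0,8), (0,9), (0,10), (1,0) ...
Target (A=2, B=1) not in reachable set → no.

Answer: no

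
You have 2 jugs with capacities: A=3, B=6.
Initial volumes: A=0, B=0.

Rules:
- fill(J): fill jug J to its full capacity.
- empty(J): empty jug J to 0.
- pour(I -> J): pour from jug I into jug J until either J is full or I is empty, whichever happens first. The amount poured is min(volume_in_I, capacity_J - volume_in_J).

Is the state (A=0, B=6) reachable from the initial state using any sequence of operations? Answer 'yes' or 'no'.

Answer: yes

Derivation:
BFS from (A=0, B=0):
  1. fill(B) -> (A=0 B=6)
Target reached → yes.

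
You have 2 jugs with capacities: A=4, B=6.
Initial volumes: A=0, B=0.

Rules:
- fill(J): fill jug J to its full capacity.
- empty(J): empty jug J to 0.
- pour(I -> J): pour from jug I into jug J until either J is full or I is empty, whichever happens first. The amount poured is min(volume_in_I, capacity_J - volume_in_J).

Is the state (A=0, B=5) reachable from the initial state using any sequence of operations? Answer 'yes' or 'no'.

BFS explored all 10 reachable states.
Reachable set includes: (0,0), (0,2), (0,4), (0,6), (2,0), (2,6), (4,0), (4,2), (4,4), (4,6)
Target (A=0, B=5) not in reachable set → no.

Answer: no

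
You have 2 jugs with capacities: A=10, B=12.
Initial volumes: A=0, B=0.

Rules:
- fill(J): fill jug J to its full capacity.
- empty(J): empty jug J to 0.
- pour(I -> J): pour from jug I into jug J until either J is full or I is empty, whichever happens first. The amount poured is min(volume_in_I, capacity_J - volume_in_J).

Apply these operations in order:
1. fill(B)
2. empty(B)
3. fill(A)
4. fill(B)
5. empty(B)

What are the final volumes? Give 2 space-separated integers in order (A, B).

Step 1: fill(B) -> (A=0 B=12)
Step 2: empty(B) -> (A=0 B=0)
Step 3: fill(A) -> (A=10 B=0)
Step 4: fill(B) -> (A=10 B=12)
Step 5: empty(B) -> (A=10 B=0)

Answer: 10 0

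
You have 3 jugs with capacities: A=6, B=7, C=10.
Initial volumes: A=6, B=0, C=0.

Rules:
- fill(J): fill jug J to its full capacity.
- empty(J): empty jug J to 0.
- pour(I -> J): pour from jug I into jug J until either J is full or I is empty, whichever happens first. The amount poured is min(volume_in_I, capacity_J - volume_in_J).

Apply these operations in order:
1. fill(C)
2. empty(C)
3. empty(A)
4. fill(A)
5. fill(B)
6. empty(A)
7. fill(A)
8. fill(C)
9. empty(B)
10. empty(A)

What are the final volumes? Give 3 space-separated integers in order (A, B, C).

Answer: 0 0 10

Derivation:
Step 1: fill(C) -> (A=6 B=0 C=10)
Step 2: empty(C) -> (A=6 B=0 C=0)
Step 3: empty(A) -> (A=0 B=0 C=0)
Step 4: fill(A) -> (A=6 B=0 C=0)
Step 5: fill(B) -> (A=6 B=7 C=0)
Step 6: empty(A) -> (A=0 B=7 C=0)
Step 7: fill(A) -> (A=6 B=7 C=0)
Step 8: fill(C) -> (A=6 B=7 C=10)
Step 9: empty(B) -> (A=6 B=0 C=10)
Step 10: empty(A) -> (A=0 B=0 C=10)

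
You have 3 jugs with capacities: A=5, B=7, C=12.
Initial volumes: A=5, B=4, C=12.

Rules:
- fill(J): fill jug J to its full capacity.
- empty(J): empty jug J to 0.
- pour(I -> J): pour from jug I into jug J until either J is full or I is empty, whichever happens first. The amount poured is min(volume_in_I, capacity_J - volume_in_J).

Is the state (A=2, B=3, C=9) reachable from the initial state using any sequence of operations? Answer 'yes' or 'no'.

Answer: no

Derivation:
BFS explored all 360 reachable states.
Reachable set includes: (0,0,0), (0,0,1), (0,0,2), (0,0,3), (0,0,4), (0,0,5), (0,0,6), (0,0,7), (0,0,8), (0,0,9), (0,0,10), (0,0,11) ...
Target (A=2, B=3, C=9) not in reachable set → no.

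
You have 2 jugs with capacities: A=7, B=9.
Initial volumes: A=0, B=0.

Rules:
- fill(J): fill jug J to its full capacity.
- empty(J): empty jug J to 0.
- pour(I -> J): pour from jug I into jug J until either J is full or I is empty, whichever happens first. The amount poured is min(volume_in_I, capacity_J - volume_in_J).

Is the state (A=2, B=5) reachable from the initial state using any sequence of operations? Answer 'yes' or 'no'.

BFS explored all 32 reachable states.
Reachable set includes: (0,0), (0,1), (0,2), (0,3), (0,4), (0,5), (0,6), (0,7), (0,8), (0,9), (1,0), (1,9) ...
Target (A=2, B=5) not in reachable set → no.

Answer: no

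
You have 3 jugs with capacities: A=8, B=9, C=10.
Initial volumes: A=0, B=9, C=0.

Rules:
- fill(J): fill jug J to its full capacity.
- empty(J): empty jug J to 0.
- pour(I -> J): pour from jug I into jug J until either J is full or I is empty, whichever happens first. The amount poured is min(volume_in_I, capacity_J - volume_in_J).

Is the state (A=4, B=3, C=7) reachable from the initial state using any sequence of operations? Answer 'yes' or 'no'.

BFS explored all 486 reachable states.
Reachable set includes: (0,0,0), (0,0,1), (0,0,2), (0,0,3), (0,0,4), (0,0,5), (0,0,6), (0,0,7), (0,0,8), (0,0,9), (0,0,10), (0,1,0) ...
Target (A=4, B=3, C=7) not in reachable set → no.

Answer: no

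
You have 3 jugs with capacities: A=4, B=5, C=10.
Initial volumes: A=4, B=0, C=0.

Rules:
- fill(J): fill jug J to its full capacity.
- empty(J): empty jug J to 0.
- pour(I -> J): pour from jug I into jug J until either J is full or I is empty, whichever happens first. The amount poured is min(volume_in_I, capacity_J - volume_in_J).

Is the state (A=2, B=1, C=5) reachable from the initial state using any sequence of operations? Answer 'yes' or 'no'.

BFS explored all 222 reachable states.
Reachable set includes: (0,0,0), (0,0,1), (0,0,2), (0,0,3), (0,0,4), (0,0,5), (0,0,6), (0,0,7), (0,0,8), (0,0,9), (0,0,10), (0,1,0) ...
Target (A=2, B=1, C=5) not in reachable set → no.

Answer: no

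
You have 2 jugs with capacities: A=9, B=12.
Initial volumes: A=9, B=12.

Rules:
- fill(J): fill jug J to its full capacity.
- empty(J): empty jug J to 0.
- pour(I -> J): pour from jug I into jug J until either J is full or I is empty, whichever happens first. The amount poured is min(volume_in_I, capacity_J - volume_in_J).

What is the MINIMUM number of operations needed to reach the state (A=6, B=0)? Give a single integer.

BFS from (A=9, B=12). One shortest path:
  1. empty(B) -> (A=9 B=0)
  2. pour(A -> B) -> (A=0 B=9)
  3. fill(A) -> (A=9 B=9)
  4. pour(A -> B) -> (A=6 B=12)
  5. empty(B) -> (A=6 B=0)
Reached target in 5 moves.

Answer: 5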